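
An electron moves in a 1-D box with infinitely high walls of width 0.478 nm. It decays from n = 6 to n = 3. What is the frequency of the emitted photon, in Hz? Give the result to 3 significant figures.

f = 1.07×10^16 Hz

E_1 = h²/(8m_eL²) = 2.637×10^-19 J and ΔE = (6² − 3²)E_1 = 7.120×10^-18 J.
f = ΔE/h = 7.120×10^-18/6.626×10^-34 = 1.07×10^16 Hz.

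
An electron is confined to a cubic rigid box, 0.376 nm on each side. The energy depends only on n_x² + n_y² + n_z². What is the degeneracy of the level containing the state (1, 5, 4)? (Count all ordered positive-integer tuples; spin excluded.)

The level has n_x² + n_y² + n_z² = 42. The ordered positive-integer solutions are (1, 4, 5), (1, 5, 4), (4, 1, 5), (4, 5, 1), (5, 1, 4), (5, 4, 1).
That gives 6 states.

degeneracy = 6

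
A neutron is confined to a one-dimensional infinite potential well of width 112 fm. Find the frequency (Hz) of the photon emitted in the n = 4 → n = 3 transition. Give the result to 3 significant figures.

E_1 = h²/(8m_nL²) = 2.612×10^-15 J and ΔE = (4² − 3²)E_1 = 1.828×10^-14 J.
f = ΔE/h = 1.828×10^-14/6.626×10^-34 = 2.76×10^19 Hz.

f = 2.76×10^19 Hz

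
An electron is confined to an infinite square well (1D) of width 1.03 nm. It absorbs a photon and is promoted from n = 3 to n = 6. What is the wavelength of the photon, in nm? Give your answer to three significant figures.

λ = 130 nm

E_1 = h²/(8m_eL²) = 5.679×10^-20 J, so ΔE = (6² − 3²)E_1 = 1.533×10^-18 J.
λ = hc/ΔE = (6.626×10^-34·2.998×10^8)/1.533×10^-18 = 1.30×10^-7 m = 130 nm.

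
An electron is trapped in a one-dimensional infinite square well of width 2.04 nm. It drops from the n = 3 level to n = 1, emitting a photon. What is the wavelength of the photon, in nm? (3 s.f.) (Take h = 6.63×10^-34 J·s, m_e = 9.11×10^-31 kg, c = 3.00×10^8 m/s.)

E_1 = h²/(8m_eL²) = 1.449×10^-20 J, so ΔE = (3² − 1²)E_1 = 1.159×10^-19 J.
λ = hc/ΔE = (6.63×10^-34·3.00×10^8)/1.159×10^-19 = 1.72×10^-6 m = 1.72×10^3 nm.

λ = 1.72×10^3 nm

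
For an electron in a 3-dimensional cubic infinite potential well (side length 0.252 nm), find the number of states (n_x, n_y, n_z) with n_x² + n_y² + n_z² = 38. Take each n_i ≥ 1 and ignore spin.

degeneracy = 9

The level has n_x² + n_y² + n_z² = 38. The ordered positive-integer solutions are (1, 1, 6), (1, 6, 1), (2, 3, 5), (2, 5, 3), (3, 2, 5), (3, 5, 2), (5, 2, 3), (5, 3, 2), (6, 1, 1).
That gives 9 states.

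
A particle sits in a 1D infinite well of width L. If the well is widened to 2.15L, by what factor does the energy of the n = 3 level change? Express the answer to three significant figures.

0.216

E_n ∝ 1/L², so the energy scales by 1/2.15² = 0.216.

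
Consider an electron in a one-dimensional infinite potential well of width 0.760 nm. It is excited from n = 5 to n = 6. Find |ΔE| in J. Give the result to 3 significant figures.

E_1 = h²/(8m_eL²) = 1.043×10^-19 J.
|ΔE| = |5² − 6²|·E_1 = 11·1.043×10^-19 J = 1.15×10^-18 J.

|ΔE| = 1.15×10^-18 J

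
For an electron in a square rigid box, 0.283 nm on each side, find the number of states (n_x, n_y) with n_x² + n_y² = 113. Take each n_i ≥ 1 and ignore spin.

The level has n_x² + n_y² = 113. The ordered positive-integer solutions are (7, 8), (8, 7).
That gives 2 states.

degeneracy = 2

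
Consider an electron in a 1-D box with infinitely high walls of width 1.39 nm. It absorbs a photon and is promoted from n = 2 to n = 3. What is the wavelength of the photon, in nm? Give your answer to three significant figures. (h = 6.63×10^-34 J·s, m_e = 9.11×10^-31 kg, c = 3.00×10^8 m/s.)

E_1 = h²/(8m_eL²) = 3.122×10^-20 J, so ΔE = (3² − 2²)E_1 = 1.561×10^-19 J.
λ = hc/ΔE = (6.63×10^-34·3.00×10^8)/1.561×10^-19 = 1.27×10^-6 m = 1.27×10^3 nm.

λ = 1.27×10^3 nm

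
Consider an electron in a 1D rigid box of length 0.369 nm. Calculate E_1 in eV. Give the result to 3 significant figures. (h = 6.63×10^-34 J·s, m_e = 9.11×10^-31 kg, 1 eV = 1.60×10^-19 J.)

E_1 = 2.77 eV

For an infinite well E_n = n²h²/(8m_eL²), so E_1 = h²/(8m_eL²) = (6.63×10^-34)²/(8·9.11×10^-31·(3.69×10^-10 m)²) = 4.430×10^-19 J.
Converting, E_1 = 4.430×10^-19 J / (1.60×10^-19 J/eV) = 2.77 eV.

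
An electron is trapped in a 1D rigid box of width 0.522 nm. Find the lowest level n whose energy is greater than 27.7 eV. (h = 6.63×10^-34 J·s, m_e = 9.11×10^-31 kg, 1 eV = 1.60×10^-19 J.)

E_1 = h²/(8m_eL²) = 2.213×10^-19 J = 1.383 eV.
Need n² > 27.7/1.383 = 20.03, i.e. n > 4.475.
The smallest integer satisfying this is n = 5.

n = 5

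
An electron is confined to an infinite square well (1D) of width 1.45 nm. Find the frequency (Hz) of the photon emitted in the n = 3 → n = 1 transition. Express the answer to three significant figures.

f = 3.46×10^14 Hz

E_1 = h²/(8m_eL²) = 2.866×10^-20 J and ΔE = (3² − 1²)E_1 = 2.293×10^-19 J.
f = ΔE/h = 2.293×10^-19/6.626×10^-34 = 3.46×10^14 Hz.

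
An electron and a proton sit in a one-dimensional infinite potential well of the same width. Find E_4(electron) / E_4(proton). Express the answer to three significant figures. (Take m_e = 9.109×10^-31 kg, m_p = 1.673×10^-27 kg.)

E_n ∝ 1/m at fixed n and L, so the ratio is m_p/m_e = 1.673×10^-27/9.109×10^-31 = 1.84×10^3.

1.84×10^3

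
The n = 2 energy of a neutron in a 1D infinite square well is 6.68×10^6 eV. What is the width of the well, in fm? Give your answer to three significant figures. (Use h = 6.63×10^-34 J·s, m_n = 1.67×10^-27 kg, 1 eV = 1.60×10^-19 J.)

From E_n = n²h²/(8m_nL²), L = n·h/√(8m_nE_n).
E_2 = 6.68×10^6 eV = 1.069×10^-12 J, so L = 2·6.63×10^-34/√(8·1.67×10^-27·1.069×10^-12) = 1.11×10^-14 m = 11.1 fm.

L = 11.1 fm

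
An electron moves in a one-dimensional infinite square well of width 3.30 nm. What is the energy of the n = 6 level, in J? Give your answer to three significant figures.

For an infinite well E_n = n²h²/(8m_eL²), so E_1 = h²/(8m_eL²) = (6.626×10^-34)²/(8·9.109×10^-31·(3.30×10^-9 m)²) = 5.532×10^-21 J.
Then E_6 = 6²·E_1 = 36·5.532×10^-21 J = 1.99×10^-19 J.

E_6 = 1.99×10^-19 J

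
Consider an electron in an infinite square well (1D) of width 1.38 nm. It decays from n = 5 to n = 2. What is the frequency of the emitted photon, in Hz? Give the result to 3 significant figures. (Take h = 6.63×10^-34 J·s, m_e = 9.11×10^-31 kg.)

f = 1.00×10^15 Hz

E_1 = h²/(8m_eL²) = 3.167×10^-20 J and ΔE = (5² − 2²)E_1 = 6.651×10^-19 J.
f = ΔE/h = 6.651×10^-19/6.63×10^-34 = 1.00×10^15 Hz.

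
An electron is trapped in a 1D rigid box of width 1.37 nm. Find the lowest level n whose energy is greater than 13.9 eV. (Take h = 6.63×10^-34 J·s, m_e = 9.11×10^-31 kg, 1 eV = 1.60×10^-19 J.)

n = 9

E_1 = h²/(8m_eL²) = 3.213×10^-20 J = 0.2008 eV.
Need n² > 13.9/0.2008 = 69.22, i.e. n > 8.320.
The smallest integer satisfying this is n = 9.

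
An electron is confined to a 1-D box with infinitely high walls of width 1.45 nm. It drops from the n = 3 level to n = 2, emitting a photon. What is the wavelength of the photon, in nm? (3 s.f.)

E_1 = h²/(8m_eL²) = 2.866×10^-20 J, so ΔE = (3² − 2²)E_1 = 1.433×10^-19 J.
λ = hc/ΔE = (6.626×10^-34·2.998×10^8)/1.433×10^-19 = 1.39×10^-6 m = 1.39×10^3 nm.

λ = 1.39×10^3 nm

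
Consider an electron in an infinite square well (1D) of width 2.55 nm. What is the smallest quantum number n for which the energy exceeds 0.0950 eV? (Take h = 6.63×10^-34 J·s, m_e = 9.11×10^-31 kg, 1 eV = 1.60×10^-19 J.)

E_1 = h²/(8m_eL²) = 9.276×10^-21 J = 0.05798 eV.
Need n² > 0.0950/0.05798 = 1.638, i.e. n > 1.280.
The smallest integer satisfying this is n = 2.

n = 2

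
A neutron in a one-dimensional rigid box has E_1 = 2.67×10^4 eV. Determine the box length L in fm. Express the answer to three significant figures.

From E_n = n²h²/(8m_nL²), L = n·h/√(8m_nE_n).
E_1 = 2.67×10^4 eV = 4.277×10^-15 J, so L = 1·6.626×10^-34/√(8·1.675×10^-27·4.277×10^-15) = 8.75×10^-14 m = 87.5 fm.

L = 87.5 fm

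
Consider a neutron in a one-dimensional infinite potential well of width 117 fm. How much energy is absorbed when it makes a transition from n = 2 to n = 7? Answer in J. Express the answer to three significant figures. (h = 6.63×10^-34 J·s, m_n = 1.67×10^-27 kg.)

E_1 = h²/(8m_nL²) = 2.404×10^-15 J.
|ΔE| = |2² − 7²|·E_1 = 45·2.404×10^-15 J = 1.08×10^-13 J.

|ΔE| = 1.08×10^-13 J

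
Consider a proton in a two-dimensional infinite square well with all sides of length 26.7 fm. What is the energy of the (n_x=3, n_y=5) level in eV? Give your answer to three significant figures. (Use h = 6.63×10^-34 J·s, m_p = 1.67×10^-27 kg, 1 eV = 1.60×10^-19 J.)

For a 2D rectangular well E = (h²/8m_p)·Σ n_i²/L_i² = (6.63×10^-34)²/(8·1.67×10^-27) · [3²/(26.7 fm)² + 5²/(26.7 fm)²].
Evaluating gives E = 1.569×10^-12 J = 9.81×10^6 eV.

E = 9.81×10^6 eV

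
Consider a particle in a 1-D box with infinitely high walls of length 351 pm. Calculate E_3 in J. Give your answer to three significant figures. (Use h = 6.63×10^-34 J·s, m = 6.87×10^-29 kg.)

For an infinite well E_n = n²h²/(8mL²), so E_1 = h²/(8mL²) = (6.63×10^-34)²/(8·6.87×10^-29·(3.51×10^-10 m)²) = 6.492×10^-21 J.
Then E_3 = 3²·E_1 = 9·6.492×10^-21 J = 5.84×10^-20 J.

E_3 = 5.84×10^-20 J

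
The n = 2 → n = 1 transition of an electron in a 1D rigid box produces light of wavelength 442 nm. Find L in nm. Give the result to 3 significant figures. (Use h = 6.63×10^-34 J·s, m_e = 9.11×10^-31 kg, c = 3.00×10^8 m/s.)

L = 0.634 nm

The photon carries ΔE = hc/λ = 6.63×10^-34·3.00×10^8/4.42×10^-7 m = 4.500×10^-19 J.
Since ΔE = (2² − 1²)E_1, E_1 = 1.500×10^-19 J, and L = h/√(8m_eE_1) = 6.34×10^-10 m = 0.634 nm.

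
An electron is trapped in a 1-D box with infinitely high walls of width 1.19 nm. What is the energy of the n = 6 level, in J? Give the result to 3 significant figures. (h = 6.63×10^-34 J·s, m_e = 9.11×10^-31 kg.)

E_6 = 1.53×10^-18 J

For an infinite well E_n = n²h²/(8m_eL²), so E_1 = h²/(8m_eL²) = (6.63×10^-34)²/(8·9.11×10^-31·(1.19×10^-9 m)²) = 4.259×10^-20 J.
Then E_6 = 6²·E_1 = 36·4.259×10^-20 J = 1.53×10^-18 J.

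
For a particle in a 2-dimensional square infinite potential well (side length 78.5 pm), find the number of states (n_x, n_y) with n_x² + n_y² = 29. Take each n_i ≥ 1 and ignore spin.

The level has n_x² + n_y² = 29. The ordered positive-integer solutions are (2, 5), (5, 2).
That gives 2 states.

degeneracy = 2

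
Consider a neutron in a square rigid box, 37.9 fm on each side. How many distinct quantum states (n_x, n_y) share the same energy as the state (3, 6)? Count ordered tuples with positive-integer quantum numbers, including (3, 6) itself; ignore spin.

degeneracy = 2

The level has n_x² + n_y² = 45. The ordered positive-integer solutions are (3, 6), (6, 3).
That gives 2 states.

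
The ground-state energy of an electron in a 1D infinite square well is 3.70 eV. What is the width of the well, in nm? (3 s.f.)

L = 0.319 nm

From E_n = n²h²/(8m_eL²), L = n·h/√(8m_eE_n).
E_1 = 3.70 eV = 5.927×10^-19 J, so L = 1·6.626×10^-34/√(8·9.109×10^-31·5.927×10^-19) = 3.19×10^-10 m = 0.319 nm.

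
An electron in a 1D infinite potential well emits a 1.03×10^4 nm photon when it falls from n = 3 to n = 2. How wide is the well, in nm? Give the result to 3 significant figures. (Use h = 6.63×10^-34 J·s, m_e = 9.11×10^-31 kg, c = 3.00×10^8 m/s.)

The photon carries ΔE = hc/λ = 6.63×10^-34·3.00×10^8/1.03×10^-5 m = 1.931×10^-20 J.
Since ΔE = (3² − 2²)E_1, E_1 = 3.862×10^-21 J, and L = h/√(8m_eE_1) = 3.95×10^-9 m = 3.95 nm.

L = 3.95 nm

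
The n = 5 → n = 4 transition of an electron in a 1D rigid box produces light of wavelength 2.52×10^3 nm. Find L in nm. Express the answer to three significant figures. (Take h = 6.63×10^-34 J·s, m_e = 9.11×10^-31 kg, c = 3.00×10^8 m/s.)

L = 2.62 nm

The photon carries ΔE = hc/λ = 6.63×10^-34·3.00×10^8/2.52×10^-6 m = 7.893×10^-20 J.
Since ΔE = (5² − 4²)E_1, E_1 = 8.770×10^-21 J, and L = h/√(8m_eE_1) = 2.62×10^-9 m = 2.62 nm.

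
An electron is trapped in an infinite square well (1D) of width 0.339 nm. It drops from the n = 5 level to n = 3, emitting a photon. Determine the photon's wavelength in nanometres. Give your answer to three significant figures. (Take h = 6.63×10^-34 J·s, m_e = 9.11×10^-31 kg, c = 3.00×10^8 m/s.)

E_1 = h²/(8m_eL²) = 5.248×10^-19 J, so ΔE = (5² − 3²)E_1 = 8.397×10^-18 J.
λ = hc/ΔE = (6.63×10^-34·3.00×10^8)/8.397×10^-18 = 2.37×10^-8 m = 23.7 nm.

λ = 23.7 nm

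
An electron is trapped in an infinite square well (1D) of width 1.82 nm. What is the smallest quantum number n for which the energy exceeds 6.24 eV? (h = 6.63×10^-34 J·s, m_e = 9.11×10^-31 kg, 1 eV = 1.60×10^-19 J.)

E_1 = h²/(8m_eL²) = 1.821×10^-20 J = 0.1138 eV.
Need n² > 6.24/0.1138 = 54.83, i.e. n > 7.405.
The smallest integer satisfying this is n = 8.

n = 8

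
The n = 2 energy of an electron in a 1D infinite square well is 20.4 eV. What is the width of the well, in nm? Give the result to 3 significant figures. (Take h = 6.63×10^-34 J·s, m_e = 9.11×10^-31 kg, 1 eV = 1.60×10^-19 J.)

From E_n = n²h²/(8m_eL²), L = n·h/√(8m_eE_n).
E_2 = 20.4 eV = 3.264×10^-18 J, so L = 2·6.63×10^-34/√(8·9.11×10^-31·3.264×10^-18) = 2.72×10^-10 m = 0.272 nm.

L = 0.272 nm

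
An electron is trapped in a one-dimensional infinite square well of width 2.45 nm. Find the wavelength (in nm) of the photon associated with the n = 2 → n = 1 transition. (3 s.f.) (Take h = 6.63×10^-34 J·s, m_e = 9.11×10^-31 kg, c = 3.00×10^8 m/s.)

E_1 = h²/(8m_eL²) = 1.005×10^-20 J, so ΔE = (2² − 1²)E_1 = 3.015×10^-20 J.
λ = hc/ΔE = (6.63×10^-34·3.00×10^8)/3.015×10^-20 = 6.60×10^-6 m = 6.60×10^3 nm.

λ = 6.60×10^3 nm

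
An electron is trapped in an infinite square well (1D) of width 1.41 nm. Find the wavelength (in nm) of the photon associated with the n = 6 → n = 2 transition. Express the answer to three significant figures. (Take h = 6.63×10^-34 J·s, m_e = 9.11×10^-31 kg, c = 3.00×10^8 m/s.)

λ = 205 nm

E_1 = h²/(8m_eL²) = 3.034×10^-20 J, so ΔE = (6² − 2²)E_1 = 9.709×10^-19 J.
λ = hc/ΔE = (6.63×10^-34·3.00×10^8)/9.709×10^-19 = 2.05×10^-7 m = 205 nm.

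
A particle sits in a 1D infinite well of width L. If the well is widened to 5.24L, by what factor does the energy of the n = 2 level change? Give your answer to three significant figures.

E_n ∝ 1/L², so the energy scales by 1/5.24² = 0.0364.

0.0364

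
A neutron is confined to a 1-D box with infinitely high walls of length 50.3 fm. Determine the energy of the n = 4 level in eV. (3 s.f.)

E_4 = 1.29×10^6 eV

For an infinite well E_n = n²h²/(8m_nL²), so E_1 = h²/(8m_nL²) = (6.626×10^-34)²/(8·1.675×10^-27·(5.03×10^-14 m)²) = 1.295×10^-14 J.
Then E_4 = 4²·E_1 = 16·1.295×10^-14 J = 2.072×10^-13 J.
Converting, E_4 = 2.072×10^-13 J / (1.602×10^-19 J/eV) = 1.29×10^6 eV.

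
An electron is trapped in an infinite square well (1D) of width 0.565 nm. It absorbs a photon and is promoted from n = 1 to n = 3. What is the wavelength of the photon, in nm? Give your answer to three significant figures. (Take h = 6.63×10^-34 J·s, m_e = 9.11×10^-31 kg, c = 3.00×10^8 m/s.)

λ = 132 nm

E_1 = h²/(8m_eL²) = 1.889×10^-19 J, so ΔE = (3² − 1²)E_1 = 1.511×10^-18 J.
λ = hc/ΔE = (6.63×10^-34·3.00×10^8)/1.511×10^-18 = 1.32×10^-7 m = 132 nm.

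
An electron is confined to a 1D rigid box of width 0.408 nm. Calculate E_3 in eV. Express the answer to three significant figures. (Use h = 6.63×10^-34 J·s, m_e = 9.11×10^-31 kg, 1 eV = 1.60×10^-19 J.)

E_3 = 20.4 eV

For an infinite well E_n = n²h²/(8m_eL²), so E_1 = h²/(8m_eL²) = (6.63×10^-34)²/(8·9.11×10^-31·(4.08×10^-10 m)²) = 3.623×10^-19 J.
Then E_3 = 3²·E_1 = 9·3.623×10^-19 J = 3.261×10^-18 J.
Converting, E_3 = 3.261×10^-18 J / (1.60×10^-19 J/eV) = 20.4 eV.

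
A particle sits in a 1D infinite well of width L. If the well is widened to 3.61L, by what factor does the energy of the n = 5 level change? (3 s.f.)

0.0767

E_n ∝ 1/L², so the energy scales by 1/3.61² = 0.0767.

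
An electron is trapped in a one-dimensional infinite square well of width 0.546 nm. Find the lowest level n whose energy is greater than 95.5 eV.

E_1 = h²/(8m_eL²) = 2.021×10^-19 J = 1.262 eV.
Need n² > 95.5/1.262 = 75.67, i.e. n > 8.699.
The smallest integer satisfying this is n = 9.

n = 9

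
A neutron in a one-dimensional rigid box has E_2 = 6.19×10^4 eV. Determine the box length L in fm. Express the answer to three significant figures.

L = 115 fm

From E_n = n²h²/(8m_nL²), L = n·h/√(8m_nE_n).
E_2 = 6.19×10^4 eV = 9.916×10^-15 J, so L = 2·6.626×10^-34/√(8·1.675×10^-27·9.916×10^-15) = 1.15×10^-13 m = 115 fm.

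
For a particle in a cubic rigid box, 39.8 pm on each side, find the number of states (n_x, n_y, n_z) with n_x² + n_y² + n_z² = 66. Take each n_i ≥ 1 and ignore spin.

degeneracy = 12

The level has n_x² + n_y² + n_z² = 66. The ordered positive-integer solutions are (1, 1, 8), (1, 4, 7), (1, 7, 4), (1, 8, 1), (4, 1, 7), (4, 5, 5), (4, 7, 1), (5, 4, 5), (5, 5, 4), (7, 1, 4), (7, 4, 1), (8, 1, 1).
That gives 12 states.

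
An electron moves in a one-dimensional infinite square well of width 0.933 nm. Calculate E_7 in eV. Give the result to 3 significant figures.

For an infinite well E_n = n²h²/(8m_eL²), so E_1 = h²/(8m_eL²) = (6.626×10^-34)²/(8·9.109×10^-31·(9.33×10^-10 m)²) = 6.921×10^-20 J.
Then E_7 = 7²·E_1 = 49·6.921×10^-20 J = 3.391×10^-18 J.
Converting, E_7 = 3.391×10^-18 J / (1.602×10^-19 J/eV) = 21.2 eV.

E_7 = 21.2 eV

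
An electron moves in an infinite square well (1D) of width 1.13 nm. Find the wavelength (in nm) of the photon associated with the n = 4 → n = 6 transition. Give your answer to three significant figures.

λ = 211 nm

E_1 = h²/(8m_eL²) = 4.718×10^-20 J, so ΔE = (6² − 4²)E_1 = 9.436×10^-19 J.
λ = hc/ΔE = (6.626×10^-34·2.998×10^8)/9.436×10^-19 = 2.11×10^-7 m = 211 nm.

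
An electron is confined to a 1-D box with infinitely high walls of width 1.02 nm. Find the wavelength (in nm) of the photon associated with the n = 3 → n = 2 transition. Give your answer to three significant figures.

E_1 = h²/(8m_eL²) = 5.791×10^-20 J, so ΔE = (3² − 2²)E_1 = 2.896×10^-19 J.
λ = hc/ΔE = (6.626×10^-34·2.998×10^8)/2.896×10^-19 = 6.86×10^-7 m = 686 nm.

λ = 686 nm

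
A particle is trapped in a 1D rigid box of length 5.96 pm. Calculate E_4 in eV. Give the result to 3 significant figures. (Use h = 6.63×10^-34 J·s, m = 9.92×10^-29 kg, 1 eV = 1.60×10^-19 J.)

E_4 = 1.56×10^3 eV

For an infinite well E_n = n²h²/(8mL²), so E_1 = h²/(8mL²) = (6.63×10^-34)²/(8·9.92×10^-29·(5.96×10^-12 m)²) = 1.559×10^-17 J.
Then E_4 = 4²·E_1 = 16·1.559×10^-17 J = 2.494×10^-16 J.
Converting, E_4 = 2.494×10^-16 J / (1.60×10^-19 J/eV) = 1.56×10^3 eV.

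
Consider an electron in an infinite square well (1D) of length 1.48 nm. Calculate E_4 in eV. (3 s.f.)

E_4 = 2.75 eV

For an infinite well E_n = n²h²/(8m_eL²), so E_1 = h²/(8m_eL²) = (6.626×10^-34)²/(8·9.109×10^-31·(1.48×10^-9 m)²) = 2.751×10^-20 J.
Then E_4 = 4²·E_1 = 16·2.751×10^-20 J = 4.402×10^-19 J.
Converting, E_4 = 4.402×10^-19 J / (1.602×10^-19 J/eV) = 2.75 eV.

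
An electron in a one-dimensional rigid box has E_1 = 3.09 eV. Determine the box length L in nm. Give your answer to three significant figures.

L = 0.349 nm

From E_n = n²h²/(8m_eL²), L = n·h/√(8m_eE_n).
E_1 = 3.09 eV = 4.950×10^-19 J, so L = 1·6.626×10^-34/√(8·9.109×10^-31·4.950×10^-19) = 3.49×10^-10 m = 0.349 nm.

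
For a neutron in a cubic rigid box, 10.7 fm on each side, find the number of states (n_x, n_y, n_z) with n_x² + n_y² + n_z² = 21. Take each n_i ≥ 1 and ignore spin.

The level has n_x² + n_y² + n_z² = 21. The ordered positive-integer solutions are (1, 2, 4), (1, 4, 2), (2, 1, 4), (2, 4, 1), (4, 1, 2), (4, 2, 1).
That gives 6 states.

degeneracy = 6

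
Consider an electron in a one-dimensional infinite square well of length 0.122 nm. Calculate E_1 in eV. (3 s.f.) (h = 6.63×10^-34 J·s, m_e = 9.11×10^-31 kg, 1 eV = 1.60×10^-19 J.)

For an infinite well E_n = n²h²/(8m_eL²), so E_1 = h²/(8m_eL²) = (6.63×10^-34)²/(8·9.11×10^-31·(1.22×10^-10 m)²) = 4.052×10^-18 J.
Converting, E_1 = 4.052×10^-18 J / (1.60×10^-19 J/eV) = 25.3 eV.

E_1 = 25.3 eV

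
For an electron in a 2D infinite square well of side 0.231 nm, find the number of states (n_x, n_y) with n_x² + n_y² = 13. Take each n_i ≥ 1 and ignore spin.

The level has n_x² + n_y² = 13. The ordered positive-integer solutions are (2, 3), (3, 2).
That gives 2 states.

degeneracy = 2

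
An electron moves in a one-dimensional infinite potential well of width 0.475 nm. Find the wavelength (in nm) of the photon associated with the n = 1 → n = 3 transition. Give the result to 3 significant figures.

E_1 = h²/(8m_eL²) = 2.670×10^-19 J, so ΔE = (3² − 1²)E_1 = 2.136×10^-18 J.
λ = hc/ΔE = (6.626×10^-34·2.998×10^8)/2.136×10^-18 = 9.30×10^-8 m = 93.0 nm.

λ = 93.0 nm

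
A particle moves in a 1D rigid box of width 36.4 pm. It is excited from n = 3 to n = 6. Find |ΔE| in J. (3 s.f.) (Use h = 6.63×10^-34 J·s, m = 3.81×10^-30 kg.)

E_1 = h²/(8mL²) = 1.088×10^-17 J.
|ΔE| = |3² − 6²|·E_1 = 27·1.088×10^-17 J = 2.94×10^-16 J.

|ΔE| = 2.94×10^-16 J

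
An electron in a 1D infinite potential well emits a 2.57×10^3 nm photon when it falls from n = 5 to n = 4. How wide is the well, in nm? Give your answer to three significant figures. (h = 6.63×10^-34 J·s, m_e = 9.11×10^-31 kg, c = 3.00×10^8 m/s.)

The photon carries ΔE = hc/λ = 6.63×10^-34·3.00×10^8/2.57×10^-6 m = 7.739×10^-20 J.
Since ΔE = (5² − 4²)E_1, E_1 = 8.599×10^-21 J, and L = h/√(8m_eE_1) = 2.65×10^-9 m = 2.65 nm.

L = 2.65 nm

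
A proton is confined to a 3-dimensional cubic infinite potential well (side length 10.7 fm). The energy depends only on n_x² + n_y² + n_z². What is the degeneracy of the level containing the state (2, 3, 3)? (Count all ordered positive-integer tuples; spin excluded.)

The level has n_x² + n_y² + n_z² = 22. The ordered positive-integer solutions are (2, 3, 3), (3, 2, 3), (3, 3, 2).
That gives 3 states.

degeneracy = 3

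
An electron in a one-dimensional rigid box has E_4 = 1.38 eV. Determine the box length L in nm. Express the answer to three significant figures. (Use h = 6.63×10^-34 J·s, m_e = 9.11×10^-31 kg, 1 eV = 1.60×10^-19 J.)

From E_n = n²h²/(8m_eL²), L = n·h/√(8m_eE_n).
E_4 = 1.38 eV = 2.208×10^-19 J, so L = 4·6.63×10^-34/√(8·9.11×10^-31·2.208×10^-19) = 2.09×10^-9 m = 2.09 nm.

L = 2.09 nm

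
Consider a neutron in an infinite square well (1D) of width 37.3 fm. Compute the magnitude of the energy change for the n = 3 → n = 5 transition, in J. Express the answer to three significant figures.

E_1 = h²/(8m_nL²) = 2.355×10^-14 J.
|ΔE| = |3² − 5²|·E_1 = 16·2.355×10^-14 J = 3.77×10^-13 J.

|ΔE| = 3.77×10^-13 J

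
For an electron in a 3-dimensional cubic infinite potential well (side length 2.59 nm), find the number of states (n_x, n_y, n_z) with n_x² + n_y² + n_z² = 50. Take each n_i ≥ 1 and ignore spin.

degeneracy = 6

The level has n_x² + n_y² + n_z² = 50. The ordered positive-integer solutions are (3, 4, 5), (3, 5, 4), (4, 3, 5), (4, 5, 3), (5, 3, 4), (5, 4, 3).
That gives 6 states.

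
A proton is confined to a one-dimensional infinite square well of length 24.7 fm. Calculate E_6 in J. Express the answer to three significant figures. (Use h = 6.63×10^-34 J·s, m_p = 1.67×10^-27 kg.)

For an infinite well E_n = n²h²/(8m_pL²), so E_1 = h²/(8m_pL²) = (6.63×10^-34)²/(8·1.67×10^-27·(2.47×10^-14 m)²) = 5.393×10^-14 J.
Then E_6 = 6²·E_1 = 36·5.393×10^-14 J = 1.94×10^-12 J.

E_6 = 1.94×10^-12 J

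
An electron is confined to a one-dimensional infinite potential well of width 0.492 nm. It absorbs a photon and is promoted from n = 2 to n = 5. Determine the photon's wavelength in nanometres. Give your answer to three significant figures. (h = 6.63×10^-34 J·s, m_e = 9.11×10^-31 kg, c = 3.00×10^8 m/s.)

E_1 = h²/(8m_eL²) = 2.492×10^-19 J, so ΔE = (5² − 2²)E_1 = 5.233×10^-18 J.
λ = hc/ΔE = (6.63×10^-34·3.00×10^8)/5.233×10^-18 = 3.80×10^-8 m = 38.0 nm.

λ = 38.0 nm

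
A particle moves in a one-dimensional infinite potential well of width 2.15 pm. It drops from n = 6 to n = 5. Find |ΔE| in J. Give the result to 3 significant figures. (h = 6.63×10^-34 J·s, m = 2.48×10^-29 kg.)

E_1 = h²/(8mL²) = 4.793×10^-16 J.
|ΔE| = |6² − 5²|·E_1 = 11·4.793×10^-16 J = 5.27×10^-15 J.

|ΔE| = 5.27×10^-15 J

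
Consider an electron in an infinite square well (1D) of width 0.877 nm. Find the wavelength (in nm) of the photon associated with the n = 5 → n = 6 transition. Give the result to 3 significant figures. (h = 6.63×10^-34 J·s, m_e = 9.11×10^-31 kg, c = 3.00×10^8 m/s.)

λ = 231 nm

E_1 = h²/(8m_eL²) = 7.842×10^-20 J, so ΔE = (6² − 5²)E_1 = 8.626×10^-19 J.
λ = hc/ΔE = (6.63×10^-34·3.00×10^8)/8.626×10^-19 = 2.31×10^-7 m = 231 nm.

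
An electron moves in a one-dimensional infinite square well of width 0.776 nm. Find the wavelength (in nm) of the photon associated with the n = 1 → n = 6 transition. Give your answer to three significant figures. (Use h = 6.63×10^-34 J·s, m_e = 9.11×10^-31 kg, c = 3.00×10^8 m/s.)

E_1 = h²/(8m_eL²) = 1.002×10^-19 J, so ΔE = (6² − 1²)E_1 = 3.507×10^-18 J.
λ = hc/ΔE = (6.63×10^-34·3.00×10^8)/3.507×10^-18 = 5.67×10^-8 m = 56.7 nm.

λ = 56.7 nm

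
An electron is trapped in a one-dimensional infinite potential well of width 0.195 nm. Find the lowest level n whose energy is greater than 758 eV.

E_1 = h²/(8m_eL²) = 1.584×10^-18 J = 9.888 eV.
Need n² > 758/9.888 = 76.66, i.e. n > 8.756.
The smallest integer satisfying this is n = 9.

n = 9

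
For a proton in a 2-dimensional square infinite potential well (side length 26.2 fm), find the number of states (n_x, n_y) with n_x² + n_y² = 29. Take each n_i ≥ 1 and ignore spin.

degeneracy = 2

The level has n_x² + n_y² = 29. The ordered positive-integer solutions are (2, 5), (5, 2).
That gives 2 states.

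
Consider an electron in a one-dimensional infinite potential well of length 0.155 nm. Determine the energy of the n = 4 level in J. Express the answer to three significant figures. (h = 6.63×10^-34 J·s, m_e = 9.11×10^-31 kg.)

E_4 = 4.02×10^-17 J

For an infinite well E_n = n²h²/(8m_eL²), so E_1 = h²/(8m_eL²) = (6.63×10^-34)²/(8·9.11×10^-31·(1.55×10^-10 m)²) = 2.510×10^-18 J.
Then E_4 = 4²·E_1 = 16·2.510×10^-18 J = 4.02×10^-17 J.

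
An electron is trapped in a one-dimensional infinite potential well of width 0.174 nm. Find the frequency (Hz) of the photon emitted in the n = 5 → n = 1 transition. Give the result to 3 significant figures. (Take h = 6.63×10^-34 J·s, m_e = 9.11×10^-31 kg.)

E_1 = h²/(8m_eL²) = 1.992×10^-18 J and ΔE = (5² − 1²)E_1 = 4.781×10^-17 J.
f = ΔE/h = 4.781×10^-17/6.63×10^-34 = 7.21×10^16 Hz.

f = 7.21×10^16 Hz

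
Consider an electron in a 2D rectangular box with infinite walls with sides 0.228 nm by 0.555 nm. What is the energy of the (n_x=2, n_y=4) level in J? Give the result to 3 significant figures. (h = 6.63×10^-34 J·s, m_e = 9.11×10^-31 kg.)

For a 2D rectangular well E = (h²/8m_e)·Σ n_i²/L_i² = (6.63×10^-34)²/(8·9.11×10^-31) · [2²/(0.228 nm)² + 4²/(0.555 nm)²].
Evaluating gives E = 7.77×10^-18 J.

E = 7.77×10^-18 J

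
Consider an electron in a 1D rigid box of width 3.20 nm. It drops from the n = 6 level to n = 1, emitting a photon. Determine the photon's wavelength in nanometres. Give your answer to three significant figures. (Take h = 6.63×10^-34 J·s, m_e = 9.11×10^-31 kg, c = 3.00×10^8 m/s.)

E_1 = h²/(8m_eL²) = 5.890×10^-21 J, so ΔE = (6² − 1²)E_1 = 2.061×10^-19 J.
λ = hc/ΔE = (6.63×10^-34·3.00×10^8)/2.061×10^-19 = 9.65×10^-7 m = 965 nm.

λ = 965 nm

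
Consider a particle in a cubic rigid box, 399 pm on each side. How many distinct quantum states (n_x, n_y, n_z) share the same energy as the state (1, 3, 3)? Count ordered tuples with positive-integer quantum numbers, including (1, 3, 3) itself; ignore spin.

The level has n_x² + n_y² + n_z² = 19. The ordered positive-integer solutions are (1, 3, 3), (3, 1, 3), (3, 3, 1).
That gives 3 states.

degeneracy = 3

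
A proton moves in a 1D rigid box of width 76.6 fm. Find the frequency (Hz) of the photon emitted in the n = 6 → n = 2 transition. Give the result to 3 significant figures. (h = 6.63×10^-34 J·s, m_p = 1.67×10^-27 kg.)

E_1 = h²/(8m_pL²) = 5.607×10^-15 J and ΔE = (6² − 2²)E_1 = 1.794×10^-13 J.
f = ΔE/h = 1.794×10^-13/6.63×10^-34 = 2.71×10^20 Hz.

f = 2.71×10^20 Hz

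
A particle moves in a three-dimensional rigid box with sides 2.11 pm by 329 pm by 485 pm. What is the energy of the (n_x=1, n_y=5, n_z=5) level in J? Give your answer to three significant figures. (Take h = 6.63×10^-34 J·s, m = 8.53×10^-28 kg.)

E = 1.45×10^-17 J

For a 3D rectangular well E = (h²/8m)·Σ n_i²/L_i² = (6.63×10^-34)²/(8·8.53×10^-28) · [1²/(2.11 pm)² + 5²/(329 pm)² + 5²/(485 pm)²].
Evaluating gives E = 1.45×10^-17 J.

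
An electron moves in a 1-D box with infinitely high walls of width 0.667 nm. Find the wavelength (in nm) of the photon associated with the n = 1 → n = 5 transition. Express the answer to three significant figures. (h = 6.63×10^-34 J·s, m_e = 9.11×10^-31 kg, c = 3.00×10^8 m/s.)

λ = 61.1 nm

E_1 = h²/(8m_eL²) = 1.356×10^-19 J, so ΔE = (5² − 1²)E_1 = 3.254×10^-18 J.
λ = hc/ΔE = (6.63×10^-34·3.00×10^8)/3.254×10^-18 = 6.11×10^-8 m = 61.1 nm.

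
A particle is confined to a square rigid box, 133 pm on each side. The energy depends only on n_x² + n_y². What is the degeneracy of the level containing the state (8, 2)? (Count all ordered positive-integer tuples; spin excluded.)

The level has n_x² + n_y² = 68. The ordered positive-integer solutions are (2, 8), (8, 2).
That gives 2 states.

degeneracy = 2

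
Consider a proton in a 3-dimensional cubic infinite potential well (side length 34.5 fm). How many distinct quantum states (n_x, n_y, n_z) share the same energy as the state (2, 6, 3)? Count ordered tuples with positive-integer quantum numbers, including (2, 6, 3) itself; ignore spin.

degeneracy = 6

The level has n_x² + n_y² + n_z² = 49. The ordered positive-integer solutions are (2, 3, 6), (2, 6, 3), (3, 2, 6), (3, 6, 2), (6, 2, 3), (6, 3, 2).
That gives 6 states.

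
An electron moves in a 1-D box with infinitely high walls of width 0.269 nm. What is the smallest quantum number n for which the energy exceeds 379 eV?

n = 9

E_1 = h²/(8m_eL²) = 8.326×10^-19 J = 5.197 eV.
Need n² > 379/5.197 = 72.93, i.e. n > 8.540.
The smallest integer satisfying this is n = 9.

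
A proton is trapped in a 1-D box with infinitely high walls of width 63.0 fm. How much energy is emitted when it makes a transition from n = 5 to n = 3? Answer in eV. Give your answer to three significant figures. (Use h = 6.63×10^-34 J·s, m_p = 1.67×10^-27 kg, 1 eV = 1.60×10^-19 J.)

|ΔE| = 8.29×10^5 eV

E_1 = h²/(8m_pL²) = 8.290×10^-15 J.
|ΔE| = |5² − 3²|·E_1 = 16·8.290×10^-15 J = 1.326×10^-13 J = 8.29×10^5 eV.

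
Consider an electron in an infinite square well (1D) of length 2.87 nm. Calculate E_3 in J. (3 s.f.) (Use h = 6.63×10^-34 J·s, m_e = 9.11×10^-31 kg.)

For an infinite well E_n = n²h²/(8m_eL²), so E_1 = h²/(8m_eL²) = (6.63×10^-34)²/(8·9.11×10^-31·(2.87×10^-9 m)²) = 7.322×10^-21 J.
Then E_3 = 3²·E_1 = 9·7.322×10^-21 J = 6.59×10^-20 J.

E_3 = 6.59×10^-20 J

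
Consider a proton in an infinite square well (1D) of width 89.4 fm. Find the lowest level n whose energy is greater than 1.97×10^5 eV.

n = 3

E_1 = h²/(8m_pL²) = 4.104×10^-15 J = 2.562×10^4 eV.
Need n² > 1.97×10^5/2.562×10^4 = 7.689, i.e. n > 2.773.
The smallest integer satisfying this is n = 3.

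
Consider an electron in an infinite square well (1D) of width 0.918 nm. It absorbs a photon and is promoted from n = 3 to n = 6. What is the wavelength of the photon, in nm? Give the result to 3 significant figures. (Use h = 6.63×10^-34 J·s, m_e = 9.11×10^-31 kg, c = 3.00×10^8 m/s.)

E_1 = h²/(8m_eL²) = 7.157×10^-20 J, so ΔE = (6² − 3²)E_1 = 1.932×10^-18 J.
λ = hc/ΔE = (6.63×10^-34·3.00×10^8)/1.932×10^-18 = 1.03×10^-7 m = 103 nm.

λ = 103 nm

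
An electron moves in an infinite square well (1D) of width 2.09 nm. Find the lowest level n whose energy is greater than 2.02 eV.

E_1 = h²/(8m_eL²) = 1.379×10^-20 J = 0.08608 eV.
Need n² > 2.02/0.08608 = 23.47, i.e. n > 4.845.
The smallest integer satisfying this is n = 5.

n = 5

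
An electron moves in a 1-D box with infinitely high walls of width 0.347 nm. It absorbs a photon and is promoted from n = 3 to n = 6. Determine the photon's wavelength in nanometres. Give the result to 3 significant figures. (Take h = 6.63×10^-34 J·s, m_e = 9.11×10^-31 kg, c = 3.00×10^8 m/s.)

E_1 = h²/(8m_eL²) = 5.009×10^-19 J, so ΔE = (6² − 3²)E_1 = 1.352×10^-17 J.
λ = hc/ΔE = (6.63×10^-34·3.00×10^8)/1.352×10^-17 = 1.47×10^-8 m = 14.7 nm.

λ = 14.7 nm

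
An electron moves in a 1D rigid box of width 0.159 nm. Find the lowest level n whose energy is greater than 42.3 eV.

E_1 = h²/(8m_eL²) = 2.383×10^-18 J = 14.88 eV.
Need n² > 42.3/14.88 = 2.843, i.e. n > 1.686.
The smallest integer satisfying this is n = 2.

n = 2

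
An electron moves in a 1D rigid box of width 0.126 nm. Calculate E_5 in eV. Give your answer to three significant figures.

For an infinite well E_n = n²h²/(8m_eL²), so E_1 = h²/(8m_eL²) = (6.626×10^-34)²/(8·9.109×10^-31·(1.26×10^-10 m)²) = 3.795×10^-18 J.
Then E_5 = 5²·E_1 = 25·3.795×10^-18 J = 9.488×10^-17 J.
Converting, E_5 = 9.488×10^-17 J / (1.602×10^-19 J/eV) = 592 eV.

E_5 = 592 eV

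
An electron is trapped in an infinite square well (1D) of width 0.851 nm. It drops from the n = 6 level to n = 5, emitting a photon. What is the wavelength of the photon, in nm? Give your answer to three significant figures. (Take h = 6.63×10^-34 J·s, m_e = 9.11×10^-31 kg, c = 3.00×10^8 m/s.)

λ = 217 nm

E_1 = h²/(8m_eL²) = 8.328×10^-20 J, so ΔE = (6² − 5²)E_1 = 9.161×10^-19 J.
λ = hc/ΔE = (6.63×10^-34·3.00×10^8)/9.161×10^-19 = 2.17×10^-7 m = 217 nm.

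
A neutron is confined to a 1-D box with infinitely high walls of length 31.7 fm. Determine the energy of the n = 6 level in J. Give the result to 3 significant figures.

E_6 = 1.17×10^-12 J

For an infinite well E_n = n²h²/(8m_nL²), so E_1 = h²/(8m_nL²) = (6.626×10^-34)²/(8·1.675×10^-27·(3.17×10^-14 m)²) = 3.260×10^-14 J.
Then E_6 = 6²·E_1 = 36·3.260×10^-14 J = 1.17×10^-12 J.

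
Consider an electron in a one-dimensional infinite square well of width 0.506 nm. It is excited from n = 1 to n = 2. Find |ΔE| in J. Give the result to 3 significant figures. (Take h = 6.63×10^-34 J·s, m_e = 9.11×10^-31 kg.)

E_1 = h²/(8m_eL²) = 2.356×10^-19 J.
|ΔE| = |1² − 2²|·E_1 = 3·2.356×10^-19 J = 7.07×10^-19 J.

|ΔE| = 7.07×10^-19 J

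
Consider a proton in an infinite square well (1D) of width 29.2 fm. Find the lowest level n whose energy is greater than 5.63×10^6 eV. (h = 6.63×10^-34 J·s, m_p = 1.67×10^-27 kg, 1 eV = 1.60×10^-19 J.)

n = 5

E_1 = h²/(8m_pL²) = 3.859×10^-14 J = 2.412×10^5 eV.
Need n² > 5.63×10^6/2.412×10^5 = 23.34, i.e. n > 4.831.
The smallest integer satisfying this is n = 5.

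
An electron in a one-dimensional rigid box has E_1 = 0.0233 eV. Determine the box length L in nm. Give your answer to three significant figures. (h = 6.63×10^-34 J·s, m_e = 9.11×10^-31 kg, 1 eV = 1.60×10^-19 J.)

L = 4.02 nm

From E_n = n²h²/(8m_eL²), L = n·h/√(8m_eE_n).
E_1 = 0.0233 eV = 3.728×10^-21 J, so L = 1·6.63×10^-34/√(8·9.11×10^-31·3.728×10^-21) = 4.02×10^-9 m = 4.02 nm.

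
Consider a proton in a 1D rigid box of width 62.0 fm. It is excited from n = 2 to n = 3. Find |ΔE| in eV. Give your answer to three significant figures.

|ΔE| = 2.66×10^5 eV

E_1 = h²/(8m_pL²) = 8.534×10^-15 J.
|ΔE| = |2² − 3²|·E_1 = 5·8.534×10^-15 J = 4.267×10^-14 J = 2.66×10^5 eV.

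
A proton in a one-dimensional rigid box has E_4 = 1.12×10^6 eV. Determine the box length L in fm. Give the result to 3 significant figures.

L = 54.1 fm

From E_n = n²h²/(8m_pL²), L = n·h/√(8m_pE_n).
E_4 = 1.12×10^6 eV = 1.794×10^-13 J, so L = 4·6.626×10^-34/√(8·1.673×10^-27·1.794×10^-13) = 5.41×10^-14 m = 54.1 fm.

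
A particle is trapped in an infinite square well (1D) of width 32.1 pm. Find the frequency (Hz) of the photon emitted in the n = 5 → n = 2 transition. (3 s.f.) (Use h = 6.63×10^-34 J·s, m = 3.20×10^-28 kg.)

E_1 = h²/(8mL²) = 1.666×10^-19 J and ΔE = (5² − 2²)E_1 = 3.499×10^-18 J.
f = ΔE/h = 3.499×10^-18/6.63×10^-34 = 5.28×10^15 Hz.

f = 5.28×10^15 Hz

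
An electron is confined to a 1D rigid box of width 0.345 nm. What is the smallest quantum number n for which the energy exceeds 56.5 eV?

E_1 = h²/(8m_eL²) = 5.062×10^-19 J = 3.160 eV.
Need n² > 56.5/3.160 = 17.88, i.e. n > 4.228.
The smallest integer satisfying this is n = 5.

n = 5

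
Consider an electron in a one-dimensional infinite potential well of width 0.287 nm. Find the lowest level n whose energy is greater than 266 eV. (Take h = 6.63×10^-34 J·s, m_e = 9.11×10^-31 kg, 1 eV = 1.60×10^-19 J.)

n = 8

E_1 = h²/(8m_eL²) = 7.322×10^-19 J = 4.576 eV.
Need n² > 266/4.576 = 58.13, i.e. n > 7.624.
The smallest integer satisfying this is n = 8.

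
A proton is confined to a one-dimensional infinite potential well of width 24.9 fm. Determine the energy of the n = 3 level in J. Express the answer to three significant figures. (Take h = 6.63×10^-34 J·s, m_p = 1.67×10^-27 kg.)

E_3 = 4.78×10^-13 J

For an infinite well E_n = n²h²/(8m_pL²), so E_1 = h²/(8m_pL²) = (6.63×10^-34)²/(8·1.67×10^-27·(2.49×10^-14 m)²) = 5.307×10^-14 J.
Then E_3 = 3²·E_1 = 9·5.307×10^-14 J = 4.78×10^-13 J.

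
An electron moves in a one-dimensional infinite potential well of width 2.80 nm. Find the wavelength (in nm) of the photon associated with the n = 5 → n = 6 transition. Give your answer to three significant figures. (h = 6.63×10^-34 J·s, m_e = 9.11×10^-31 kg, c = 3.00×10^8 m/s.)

λ = 2.35×10^3 nm

E_1 = h²/(8m_eL²) = 7.693×10^-21 J, so ΔE = (6² − 5²)E_1 = 8.462×10^-20 J.
λ = hc/ΔE = (6.63×10^-34·3.00×10^8)/8.462×10^-20 = 2.35×10^-6 m = 2.35×10^3 nm.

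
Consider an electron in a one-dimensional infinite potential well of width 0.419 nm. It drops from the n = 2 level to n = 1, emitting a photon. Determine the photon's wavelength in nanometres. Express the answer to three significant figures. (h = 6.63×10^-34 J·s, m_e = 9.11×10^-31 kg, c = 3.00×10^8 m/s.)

E_1 = h²/(8m_eL²) = 3.436×10^-19 J, so ΔE = (2² − 1²)E_1 = 1.031×10^-18 J.
λ = hc/ΔE = (6.63×10^-34·3.00×10^8)/1.031×10^-18 = 1.93×10^-7 m = 193 nm.

λ = 193 nm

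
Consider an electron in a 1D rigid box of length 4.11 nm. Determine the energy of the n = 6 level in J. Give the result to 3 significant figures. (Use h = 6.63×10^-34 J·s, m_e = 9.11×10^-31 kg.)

For an infinite well E_n = n²h²/(8m_eL²), so E_1 = h²/(8m_eL²) = (6.63×10^-34)²/(8·9.11×10^-31·(4.11×10^-9 m)²) = 3.571×10^-21 J.
Then E_6 = 6²·E_1 = 36·3.571×10^-21 J = 1.29×10^-19 J.

E_6 = 1.29×10^-19 J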